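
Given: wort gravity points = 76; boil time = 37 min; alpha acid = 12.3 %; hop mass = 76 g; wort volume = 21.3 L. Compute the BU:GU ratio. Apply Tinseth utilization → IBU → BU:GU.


U = 1.65·0.000125^(GP/1000)·(1−e^(−0.04t))/4.15;  IBU = (α/100)·m·U·1000/V;  BU:GU = IBU/GP
U = 1.65·0.000125^(76/1000)·(1−e^(−0.04·37))/4.15 = 0.1551
IBU = (12.3/100)·76·0.1551·1000/21.3 = 68.0709
BU:GU = 68.0709/76

0.8957


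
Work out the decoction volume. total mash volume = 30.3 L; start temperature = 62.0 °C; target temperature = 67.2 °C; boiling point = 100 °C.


V_dec = V_total·(T_target − T_start)/(T_boil − T_start)
V_dec = 30.3·(67.2 − 62.0)/(100 − 62.0)

4.1463 L


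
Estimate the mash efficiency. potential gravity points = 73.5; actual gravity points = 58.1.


efficiency = actual / potential × 100
efficiency = 58.1 / 73.5 × 100

79.0476 %


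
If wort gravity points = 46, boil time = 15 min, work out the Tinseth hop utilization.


U = 1.65·0.000125^(GP/1000) · (1 − e^(−0.04·t))/4.15
bigness = 1.65·0.000125^(46/1000) = 1.0913
boil_factor = (1 − e^(−0.04·15))/4.15 = 0.1087
U = 1.0913 · 0.1087

0.1186


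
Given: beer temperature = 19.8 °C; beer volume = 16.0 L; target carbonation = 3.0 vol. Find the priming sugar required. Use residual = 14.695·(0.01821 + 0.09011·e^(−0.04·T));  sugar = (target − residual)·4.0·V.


residual = 14.695·(0.01821 + 0.09011·e^(−0.04·19.8)) = 0.8674
sugar = (3.0 − 0.8674)·4.0·16.0

136.4889 g


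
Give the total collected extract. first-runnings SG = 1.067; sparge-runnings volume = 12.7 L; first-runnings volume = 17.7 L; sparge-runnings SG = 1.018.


total = Σ (SG_i − 1)·1000·V_i
first = (1.067 − 1)·1000·17.7 = 1185.9000
sparge = (1.018 − 1)·1000·12.7 = 228.6000
total = 1185.9000 + 228.6000

1414.5000 gravity·L


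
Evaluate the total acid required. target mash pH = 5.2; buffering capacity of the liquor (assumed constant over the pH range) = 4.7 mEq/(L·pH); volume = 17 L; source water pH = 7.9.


acid = buffering capacity · (pH_source − pH_target) · V
acid = 4.7 · (7.9 − 5.2) · 17

215.7300 mEq


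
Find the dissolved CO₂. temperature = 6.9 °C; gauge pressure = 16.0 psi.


vols = (P + 14.695)·(0.01821 + 0.09011·e^(−0.04·T))
vols = (16.0 + 14.695)·(0.01821 + 0.09011·e^(−0.04·6.9))

2.6578 volumes


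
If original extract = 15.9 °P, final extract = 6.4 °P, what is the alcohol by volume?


SG = 259/(259 − P);  ABV = (OG − FG)·131.25
OG = 259/(259 − 15.9) = 1.0654
FG = 259/(259 − 6.4) = 1.0253
ABV = (1.0654 − 1.0253)·131.25

5.2590 % ABV


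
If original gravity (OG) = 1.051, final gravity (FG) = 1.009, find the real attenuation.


AA = (OG−FG)/(OG−1)·100;  RA = AA·0.8192
AA = (1.051 − 1.009)/(1.051 − 1)·100 = 82.3529
RA = 82.3529·0.8192

67.4635 %


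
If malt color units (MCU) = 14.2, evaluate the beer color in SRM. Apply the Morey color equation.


SRM = 1.4922 · MCU^0.6859
SRM = 1.4922 · 14.2^0.6859

9.2083 SRM


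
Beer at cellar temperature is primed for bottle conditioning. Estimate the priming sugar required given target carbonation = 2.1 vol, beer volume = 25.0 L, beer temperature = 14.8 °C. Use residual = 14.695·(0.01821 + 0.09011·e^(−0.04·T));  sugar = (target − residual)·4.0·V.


residual = 14.695·(0.01821 + 0.09011·e^(−0.04·14.8)) = 1.0002
sugar = (2.1 − 1.0002)·4.0·25.0

109.9849 g


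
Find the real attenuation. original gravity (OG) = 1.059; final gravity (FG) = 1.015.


AA = (OG−FG)/(OG−1)·100;  RA = AA·0.8192
AA = (1.059 − 1.015)/(1.059 − 1)·100 = 74.5763
RA = 74.5763·0.8192

61.0929 %


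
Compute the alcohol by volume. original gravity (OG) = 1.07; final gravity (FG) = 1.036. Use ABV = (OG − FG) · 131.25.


ABV = (1.07 − 1.036) · 131.25

4.4625 % ABV


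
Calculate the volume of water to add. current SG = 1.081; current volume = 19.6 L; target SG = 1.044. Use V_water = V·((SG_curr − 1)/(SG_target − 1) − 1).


V_water = 19.6·((1.081 − 1)/(1.044 − 1) − 1)

16.4818 L


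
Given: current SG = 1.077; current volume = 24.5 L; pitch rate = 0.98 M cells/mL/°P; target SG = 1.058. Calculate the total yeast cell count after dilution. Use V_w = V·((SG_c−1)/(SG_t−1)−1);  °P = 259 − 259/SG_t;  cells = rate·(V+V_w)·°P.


V_w = 24.5·((1.077−1)/(1.058−1)−1) = 8.0259
V_final = 24.5 + 8.0259 = 32.5259
°P = 259 − 259/1.058 = 14.1985
cells = 0.98·32.5259·14.1985

452.5817 billion cells


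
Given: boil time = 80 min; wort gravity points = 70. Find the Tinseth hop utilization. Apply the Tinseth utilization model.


U = 1.65·0.000125^(GP/1000) · (1 − e^(−0.04·t))/4.15
bigness = 1.65·0.000125^(70/1000) = 0.8796
boil_factor = (1 − e^(−0.04·80))/4.15 = 0.2311
U = 0.8796 · 0.2311

0.2033


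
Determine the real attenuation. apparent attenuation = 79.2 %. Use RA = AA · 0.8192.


RA = 79.2 · 0.8192

64.8806 %


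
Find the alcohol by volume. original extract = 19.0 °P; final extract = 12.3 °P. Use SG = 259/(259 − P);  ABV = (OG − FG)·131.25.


OG = 259/(259 − 19.0) = 1.0792
FG = 259/(259 − 12.3) = 1.0499
ABV = (1.0792 − 1.0499)·131.25

3.8467 % ABV


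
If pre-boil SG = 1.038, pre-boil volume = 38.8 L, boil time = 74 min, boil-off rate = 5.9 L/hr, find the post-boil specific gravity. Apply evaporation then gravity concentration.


V_post = V_pre − rate·(t/60);  SG_post = 1 + (SG_pre−1)·V_pre/V_post
V_post = 38.8 − 5.9·(74/60) = 31.5233
SG_post = 1 + (1.038 − 1)·38.8/31.5233

1.0468


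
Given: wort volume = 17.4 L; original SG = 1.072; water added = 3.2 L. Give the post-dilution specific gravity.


SG_new = 1 + (SG_old − 1)·V_old/(V_old + V_water)
pts = (1.072 − 1)·1000·17.4/(17.4 + 3.2) = 60.8155
SG_new = 1 + 60.8155/1000

1.0608


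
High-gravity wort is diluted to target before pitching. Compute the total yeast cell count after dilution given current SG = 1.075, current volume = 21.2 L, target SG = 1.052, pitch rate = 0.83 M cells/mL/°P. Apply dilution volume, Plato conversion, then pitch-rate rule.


V_w = V·((SG_c−1)/(SG_t−1)−1);  °P = 259 − 259/SG_t;  cells = rate·(V+V_w)·°P
V_w = 21.2·((1.075−1)/(1.052−1)−1) = 9.3769
V_final = 21.2 + 9.3769 = 30.5769
°P = 259 − 259/1.052 = 12.8023
cells = 0.83·30.5769·12.8023

324.9071 billion cells


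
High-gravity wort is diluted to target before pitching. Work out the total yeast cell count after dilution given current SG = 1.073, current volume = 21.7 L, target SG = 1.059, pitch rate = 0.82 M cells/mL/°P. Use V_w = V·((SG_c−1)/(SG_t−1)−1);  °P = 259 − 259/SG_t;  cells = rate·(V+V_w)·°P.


V_w = 21.7·((1.073−1)/(1.059−1)−1) = 5.1492
V_final = 21.7 + 5.1492 = 26.8492
°P = 259 − 259/1.059 = 14.4297
cells = 0.82·26.8492·14.4297

317.6876 billion cells


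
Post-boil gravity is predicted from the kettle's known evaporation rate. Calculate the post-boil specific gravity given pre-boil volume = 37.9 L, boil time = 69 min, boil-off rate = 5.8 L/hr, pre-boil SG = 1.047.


V_post = V_pre − rate·(t/60);  SG_post = 1 + (SG_pre−1)·V_pre/V_post
V_post = 37.9 − 5.8·(69/60) = 31.2300
SG_post = 1 + (1.047 − 1)·37.9/31.2300

1.0570


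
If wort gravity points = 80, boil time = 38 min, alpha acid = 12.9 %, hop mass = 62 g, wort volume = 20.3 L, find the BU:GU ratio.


U = 1.65·0.000125^(GP/1000)·(1−e^(−0.04t))/4.15;  IBU = (α/100)·m·U·1000/V;  BU:GU = IBU/GP
U = 1.65·0.000125^(80/1000)·(1−e^(−0.04·38))/4.15 = 0.1514
IBU = (12.9/100)·62·0.1514·1000/20.3 = 59.6328
BU:GU = 59.6328/80

0.7454


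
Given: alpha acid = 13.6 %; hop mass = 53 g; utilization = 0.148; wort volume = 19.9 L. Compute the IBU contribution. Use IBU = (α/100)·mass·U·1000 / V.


IBU = (13.6/100)·53·0.148·1000 / 19.9

53.6072 IBU


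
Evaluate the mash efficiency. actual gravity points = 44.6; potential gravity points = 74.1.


efficiency = actual / potential × 100
efficiency = 44.6 / 74.1 × 100

60.1889 %


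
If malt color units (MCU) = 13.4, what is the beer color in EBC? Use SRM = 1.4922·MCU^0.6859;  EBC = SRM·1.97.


SRM = 1.4922·13.4^0.6859 = 8.8493
EBC = 8.8493·1.97

17.4331 EBC


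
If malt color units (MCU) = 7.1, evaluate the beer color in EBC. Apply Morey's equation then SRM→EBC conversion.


SRM = 1.4922·MCU^0.6859;  EBC = SRM·1.97
SRM = 1.4922·7.1^0.6859 = 5.7241
EBC = 5.7241·1.97

11.2764 EBC


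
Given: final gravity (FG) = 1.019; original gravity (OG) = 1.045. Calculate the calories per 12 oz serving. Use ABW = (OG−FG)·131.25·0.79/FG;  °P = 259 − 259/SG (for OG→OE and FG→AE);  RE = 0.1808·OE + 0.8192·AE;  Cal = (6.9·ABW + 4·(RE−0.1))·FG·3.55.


ABW = (1.045 − 1.019)·131.25·0.79/1.019 = 2.6456
OE = 259 − 259/1.045 = 11.1531 °P
AE = 259 − 259/1.019 = 4.8292 °P
RE = 0.1808·11.1531 + 0.8192·4.8292 = 5.9726 °P
Cal = (6.9·2.6456 + 4·(5.9726−0.1))·1.019·3.55

151.0108 kcal


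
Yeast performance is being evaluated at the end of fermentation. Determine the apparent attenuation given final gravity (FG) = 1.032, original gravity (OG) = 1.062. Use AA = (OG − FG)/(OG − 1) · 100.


AA = (1.062 − 1.032)/(1.062 − 1) · 100

48.3871 %


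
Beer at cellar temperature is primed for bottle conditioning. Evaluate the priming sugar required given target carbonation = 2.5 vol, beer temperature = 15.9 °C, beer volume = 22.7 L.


residual = 14.695·(0.01821 + 0.09011·e^(−0.04·T));  sugar = (target − residual)·4.0·V
residual = 14.695·(0.01821 + 0.09011·e^(−0.04·15.9)) = 0.9686
sugar = (2.5 − 0.9686)·4.0·22.7

139.0495 g


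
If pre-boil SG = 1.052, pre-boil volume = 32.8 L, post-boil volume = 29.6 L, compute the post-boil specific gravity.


SG_post = 1 + (SG_pre − 1)·V_pre/V_post
pts_pre = (1.052 − 1)·1000 = 52.0000
pts_post = 52.0000·32.8/29.6 = 57.6216
SG_post = 1 + 57.6216/1000

1.0576


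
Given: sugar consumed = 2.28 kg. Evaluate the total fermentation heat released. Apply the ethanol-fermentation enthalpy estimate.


Q = m_sugar · 590 kJ/kg
Q = 2.28 · 590

1345.2000 kJ


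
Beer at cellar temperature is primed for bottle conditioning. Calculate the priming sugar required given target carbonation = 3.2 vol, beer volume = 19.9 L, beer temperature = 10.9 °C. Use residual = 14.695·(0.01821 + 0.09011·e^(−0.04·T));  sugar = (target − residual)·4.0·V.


residual = 14.695·(0.01821 + 0.09011·e^(−0.04·10.9)) = 1.1238
sugar = (3.2 − 1.1238)·4.0·19.9

165.2635 g


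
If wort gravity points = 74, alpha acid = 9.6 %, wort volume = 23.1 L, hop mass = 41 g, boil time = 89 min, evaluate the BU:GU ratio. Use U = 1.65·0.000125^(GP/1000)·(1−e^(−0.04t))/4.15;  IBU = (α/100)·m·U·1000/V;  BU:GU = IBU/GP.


U = 1.65·0.000125^(74/1000)·(1−e^(−0.04·89))/4.15 = 0.1986
IBU = (9.6/100)·41·0.1986·1000/23.1 = 33.8470
BU:GU = 33.8470/74

0.4574


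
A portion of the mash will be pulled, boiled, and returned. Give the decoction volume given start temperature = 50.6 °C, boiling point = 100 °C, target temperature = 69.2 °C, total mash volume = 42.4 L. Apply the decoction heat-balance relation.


V_dec = V_total·(T_target − T_start)/(T_boil − T_start)
V_dec = 42.4·(69.2 − 50.6)/(100 − 50.6)

15.9644 L


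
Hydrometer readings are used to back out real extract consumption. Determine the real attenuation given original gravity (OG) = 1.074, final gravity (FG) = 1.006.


AA = (OG−FG)/(OG−1)·100;  RA = AA·0.8192
AA = (1.074 − 1.006)/(1.074 − 1)·100 = 91.8919
RA = 91.8919·0.8192

75.2778 %


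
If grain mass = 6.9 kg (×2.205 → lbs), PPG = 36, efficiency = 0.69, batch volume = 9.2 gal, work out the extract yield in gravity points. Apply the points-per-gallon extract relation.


points = lbs × PPG × eff / vol
lbs = 6.9 × 2.205 = 15.2145
points = 15.2145 × 36 × 0.69 / 9.2

41.0791 points


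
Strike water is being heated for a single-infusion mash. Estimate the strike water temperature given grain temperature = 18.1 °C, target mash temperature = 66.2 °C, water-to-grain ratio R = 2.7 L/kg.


T_strike = (0.41/R)·(T_mash − T_grain) + T_mash
T_strike = (0.41/2.7)·(66.2 − 18.1) + 66.2

73.5041 °C


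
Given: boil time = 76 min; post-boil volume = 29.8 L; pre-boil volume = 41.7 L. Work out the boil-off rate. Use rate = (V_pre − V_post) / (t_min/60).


rate = (41.7 − 29.8) / (76/60)

9.3947 L/hr


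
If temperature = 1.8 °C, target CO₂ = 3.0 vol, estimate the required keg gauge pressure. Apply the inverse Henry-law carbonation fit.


psi = vols/(0.01821 + 0.09011·e^(−0.04·T)) − 14.695
psi = 3.0/(0.01821 + 0.09011·e^(−0.04·1.8)) − 14.695

14.6994 psi


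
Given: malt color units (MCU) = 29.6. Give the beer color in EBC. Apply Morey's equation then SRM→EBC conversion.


SRM = 1.4922·MCU^0.6859;  EBC = SRM·1.97
SRM = 1.4922·29.6^0.6859 = 15.2400
EBC = 15.2400·1.97

30.0229 EBC


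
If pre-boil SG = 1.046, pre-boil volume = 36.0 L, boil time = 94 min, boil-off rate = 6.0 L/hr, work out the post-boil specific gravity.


V_post = V_pre − rate·(t/60);  SG_post = 1 + (SG_pre−1)·V_pre/V_post
V_post = 36.0 − 6.0·(94/60) = 26.6000
SG_post = 1 + (1.046 − 1)·36.0/26.6000

1.0623


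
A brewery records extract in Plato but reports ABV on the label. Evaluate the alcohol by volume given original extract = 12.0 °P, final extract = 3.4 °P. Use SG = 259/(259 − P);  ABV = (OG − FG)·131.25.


OG = 259/(259 − 12.0) = 1.0486
FG = 259/(259 − 3.4) = 1.0133
ABV = (1.0486 − 1.0133)·131.25

4.6306 % ABV


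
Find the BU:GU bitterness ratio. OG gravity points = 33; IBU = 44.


BU:GU = IBU / OG_points
BU:GU = 44 / 33

1.3333


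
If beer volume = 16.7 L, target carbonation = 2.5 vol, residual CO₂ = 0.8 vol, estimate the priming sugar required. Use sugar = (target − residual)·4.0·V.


sugar = (2.5 − 0.8)·4.0·16.7

113.5600 g


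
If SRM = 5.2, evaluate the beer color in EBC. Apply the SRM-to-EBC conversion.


EBC = SRM · 1.97
EBC = 5.2 · 1.97

10.2440 EBC


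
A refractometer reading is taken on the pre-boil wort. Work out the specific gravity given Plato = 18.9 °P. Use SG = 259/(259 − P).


SG = 259/(259 − 18.9)

1.0787


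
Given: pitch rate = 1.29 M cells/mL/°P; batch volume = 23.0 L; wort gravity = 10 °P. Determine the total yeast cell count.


cells (billions) = rate · V_L · °P
cells = 1.29 · 23.0 · 10

296.7000 billion cells


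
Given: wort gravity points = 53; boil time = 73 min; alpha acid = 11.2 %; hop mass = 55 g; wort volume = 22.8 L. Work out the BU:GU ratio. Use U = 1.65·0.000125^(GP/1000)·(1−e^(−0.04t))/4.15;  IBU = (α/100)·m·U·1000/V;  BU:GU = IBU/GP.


U = 1.65·0.000125^(53/1000)·(1−e^(−0.04·73))/4.15 = 0.2336
IBU = (11.2/100)·55·0.2336·1000/22.8 = 63.1160
BU:GU = 63.1160/53

1.1909


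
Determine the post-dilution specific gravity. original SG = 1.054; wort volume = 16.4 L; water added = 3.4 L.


SG_new = 1 + (SG_old − 1)·V_old/(V_old + V_water)
pts = (1.054 − 1)·1000·16.4/(16.4 + 3.4) = 44.7273
SG_new = 1 + 44.7273/1000

1.0447


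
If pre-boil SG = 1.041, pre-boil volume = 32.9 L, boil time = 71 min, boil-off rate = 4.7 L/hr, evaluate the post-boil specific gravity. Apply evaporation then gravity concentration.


V_post = V_pre − rate·(t/60);  SG_post = 1 + (SG_pre−1)·V_pre/V_post
V_post = 32.9 − 4.7·(71/60) = 27.3383
SG_post = 1 + (1.041 − 1)·32.9/27.3383

1.0493


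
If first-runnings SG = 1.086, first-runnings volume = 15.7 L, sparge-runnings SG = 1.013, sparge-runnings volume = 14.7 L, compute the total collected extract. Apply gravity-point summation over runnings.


total = Σ (SG_i − 1)·1000·V_i
first = (1.086 − 1)·1000·15.7 = 1350.2000
sparge = (1.013 − 1)·1000·14.7 = 191.1000
total = 1350.2000 + 191.1000

1541.3000 gravity·L


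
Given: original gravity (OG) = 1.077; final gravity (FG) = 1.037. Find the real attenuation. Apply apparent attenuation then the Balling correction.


AA = (OG−FG)/(OG−1)·100;  RA = AA·0.8192
AA = (1.077 − 1.037)/(1.077 − 1)·100 = 51.9481
RA = 51.9481·0.8192

42.5558 %


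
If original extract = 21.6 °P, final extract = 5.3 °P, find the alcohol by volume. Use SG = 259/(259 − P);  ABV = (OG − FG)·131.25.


OG = 259/(259 − 21.6) = 1.0910
FG = 259/(259 − 5.3) = 1.0209
ABV = (1.0910 − 1.0209)·131.25

9.2000 % ABV


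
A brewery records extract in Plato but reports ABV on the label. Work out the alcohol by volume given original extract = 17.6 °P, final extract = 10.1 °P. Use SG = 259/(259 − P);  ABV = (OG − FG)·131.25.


OG = 259/(259 − 17.6) = 1.0729
FG = 259/(259 − 10.1) = 1.0406
ABV = (1.0729 − 1.0406)·131.25

4.2432 % ABV


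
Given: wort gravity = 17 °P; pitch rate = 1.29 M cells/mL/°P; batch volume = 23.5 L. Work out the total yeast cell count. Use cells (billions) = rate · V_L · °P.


cells = 1.29 · 23.5 · 17

515.3550 billion cells


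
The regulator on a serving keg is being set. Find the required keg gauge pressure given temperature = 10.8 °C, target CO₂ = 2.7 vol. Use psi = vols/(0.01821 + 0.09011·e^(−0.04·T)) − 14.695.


psi = 2.7/(0.01821 + 0.09011·e^(−0.04·10.8)) − 14.695

20.5024 psi


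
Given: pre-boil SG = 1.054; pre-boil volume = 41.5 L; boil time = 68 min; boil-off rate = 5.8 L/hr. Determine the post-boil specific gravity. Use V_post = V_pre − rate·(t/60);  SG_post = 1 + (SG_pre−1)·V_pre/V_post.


V_post = 41.5 − 5.8·(68/60) = 34.9267
SG_post = 1 + (1.054 − 1)·41.5/34.9267

1.0642


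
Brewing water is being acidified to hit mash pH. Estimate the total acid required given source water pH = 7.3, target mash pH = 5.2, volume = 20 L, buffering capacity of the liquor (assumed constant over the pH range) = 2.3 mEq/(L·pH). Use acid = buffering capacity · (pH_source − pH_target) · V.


acid = 2.3 · (7.3 − 5.2) · 20

96.6000 mEq


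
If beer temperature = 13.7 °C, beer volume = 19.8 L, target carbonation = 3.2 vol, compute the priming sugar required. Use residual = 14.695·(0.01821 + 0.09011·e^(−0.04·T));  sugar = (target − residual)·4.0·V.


residual = 14.695·(0.01821 + 0.09011·e^(−0.04·13.7)) = 1.0331
sugar = (3.2 − 1.0331)·4.0·19.8

171.6182 g


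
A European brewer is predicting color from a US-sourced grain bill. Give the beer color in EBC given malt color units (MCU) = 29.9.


SRM = 1.4922·MCU^0.6859;  EBC = SRM·1.97
SRM = 1.4922·29.9^0.6859 = 15.3458
EBC = 15.3458·1.97

30.2313 EBC


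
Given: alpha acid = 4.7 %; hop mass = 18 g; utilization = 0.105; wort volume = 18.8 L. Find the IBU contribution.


IBU = (α/100)·mass·U·1000 / V
IBU = (4.7/100)·18·0.105·1000 / 18.8

4.7250 IBU


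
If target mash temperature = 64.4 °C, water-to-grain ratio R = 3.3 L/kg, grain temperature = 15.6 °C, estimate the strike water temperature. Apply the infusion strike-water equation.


T_strike = (0.41/R)·(T_mash − T_grain) + T_mash
T_strike = (0.41/3.3)·(64.4 − 15.6) + 64.4

70.4630 °C


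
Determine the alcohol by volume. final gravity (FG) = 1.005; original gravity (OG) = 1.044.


ABV = (OG − FG) · 131.25
ABV = (1.044 − 1.005) · 131.25

5.1188 % ABV


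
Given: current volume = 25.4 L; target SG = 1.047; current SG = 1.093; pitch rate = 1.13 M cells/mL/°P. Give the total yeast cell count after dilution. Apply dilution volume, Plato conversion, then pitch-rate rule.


V_w = V·((SG_c−1)/(SG_t−1)−1);  °P = 259 − 259/SG_t;  cells = rate·(V+V_w)·°P
V_w = 25.4·((1.093−1)/(1.047−1)−1) = 24.8596
V_final = 25.4 + 24.8596 = 50.2596
°P = 259 − 259/1.047 = 11.6266
cells = 1.13·50.2596·11.6266

660.3105 billion cells


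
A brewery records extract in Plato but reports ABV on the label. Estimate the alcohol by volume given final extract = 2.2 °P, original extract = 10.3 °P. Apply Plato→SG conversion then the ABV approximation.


SG = 259/(259 − P);  ABV = (OG − FG)·131.25
OG = 259/(259 − 10.3) = 1.0414
FG = 259/(259 − 2.2) = 1.0086
ABV = (1.0414 − 1.0086)·131.25

4.3114 % ABV


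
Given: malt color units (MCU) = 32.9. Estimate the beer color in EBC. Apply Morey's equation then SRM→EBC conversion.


SRM = 1.4922·MCU^0.6859;  EBC = SRM·1.97
SRM = 1.4922·32.9^0.6859 = 16.3860
EBC = 16.3860·1.97

32.2803 EBC


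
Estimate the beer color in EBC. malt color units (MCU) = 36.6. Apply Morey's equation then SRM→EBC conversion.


SRM = 1.4922·MCU^0.6859;  EBC = SRM·1.97
SRM = 1.4922·36.6^0.6859 = 17.6286
EBC = 17.6286·1.97

34.7284 EBC


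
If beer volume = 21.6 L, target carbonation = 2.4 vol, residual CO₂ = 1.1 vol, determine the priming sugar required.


sugar = (target − residual)·4.0·V
sugar = (2.4 − 1.1)·4.0·21.6

112.3200 g


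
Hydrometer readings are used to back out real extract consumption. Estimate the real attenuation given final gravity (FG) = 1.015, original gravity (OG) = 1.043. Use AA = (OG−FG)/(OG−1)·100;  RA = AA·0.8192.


AA = (1.043 − 1.015)/(1.043 − 1)·100 = 65.1163
RA = 65.1163·0.8192

53.3433 %


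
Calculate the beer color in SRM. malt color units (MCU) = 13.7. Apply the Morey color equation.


SRM = 1.4922 · MCU^0.6859
SRM = 1.4922 · 13.7^0.6859

8.9847 SRM


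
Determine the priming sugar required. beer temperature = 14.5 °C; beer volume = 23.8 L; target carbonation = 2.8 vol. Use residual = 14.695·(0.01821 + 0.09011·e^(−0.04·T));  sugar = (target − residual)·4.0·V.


residual = 14.695·(0.01821 + 0.09011·e^(−0.04·14.5)) = 1.0090
sugar = (2.8 − 1.0090)·4.0·23.8

170.5037 g


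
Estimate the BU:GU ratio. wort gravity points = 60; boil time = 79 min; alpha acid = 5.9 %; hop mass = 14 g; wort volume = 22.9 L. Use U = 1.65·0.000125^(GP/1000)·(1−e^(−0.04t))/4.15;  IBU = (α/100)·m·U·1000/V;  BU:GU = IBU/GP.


U = 1.65·0.000125^(60/1000)·(1−e^(−0.04·79))/4.15 = 0.2220
IBU = (5.9/100)·14·0.2220·1000/22.9 = 8.0088
BU:GU = 8.0088/60

0.1335


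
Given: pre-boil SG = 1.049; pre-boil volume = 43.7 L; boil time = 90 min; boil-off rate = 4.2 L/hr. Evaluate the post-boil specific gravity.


V_post = V_pre − rate·(t/60);  SG_post = 1 + (SG_pre−1)·V_pre/V_post
V_post = 43.7 − 4.2·(90/60) = 37.4000
SG_post = 1 + (1.049 − 1)·43.7/37.4000

1.0573


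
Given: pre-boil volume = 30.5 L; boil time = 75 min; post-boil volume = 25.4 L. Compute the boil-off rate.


rate = (V_pre − V_post) / (t_min/60)
rate = (30.5 − 25.4) / (75/60)

4.0800 L/hr


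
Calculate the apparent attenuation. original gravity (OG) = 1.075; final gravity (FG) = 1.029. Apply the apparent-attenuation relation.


AA = (OG − FG)/(OG − 1) · 100
AA = (1.075 − 1.029)/(1.075 − 1) · 100

61.3333 %


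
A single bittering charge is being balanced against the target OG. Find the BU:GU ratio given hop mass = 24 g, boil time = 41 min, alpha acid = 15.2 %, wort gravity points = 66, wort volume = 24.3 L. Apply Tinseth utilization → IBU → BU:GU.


U = 1.65·0.000125^(GP/1000)·(1−e^(−0.04t))/4.15;  IBU = (α/100)·m·U·1000/V;  BU:GU = IBU/GP
U = 1.65·0.000125^(66/1000)·(1−e^(−0.04·41))/4.15 = 0.1771
IBU = (15.2/100)·24·0.1771·1000/24.3 = 26.5844
BU:GU = 26.5844/66

0.4028


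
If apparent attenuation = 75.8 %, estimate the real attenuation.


RA = AA · 0.8192
RA = 75.8 · 0.8192

62.0954 %


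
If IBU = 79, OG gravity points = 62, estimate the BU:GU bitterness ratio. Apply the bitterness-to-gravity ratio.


BU:GU = IBU / OG_points
BU:GU = 79 / 62

1.2742


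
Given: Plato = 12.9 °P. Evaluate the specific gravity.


SG = 259/(259 − P)
SG = 259/(259 − 12.9)

1.0524


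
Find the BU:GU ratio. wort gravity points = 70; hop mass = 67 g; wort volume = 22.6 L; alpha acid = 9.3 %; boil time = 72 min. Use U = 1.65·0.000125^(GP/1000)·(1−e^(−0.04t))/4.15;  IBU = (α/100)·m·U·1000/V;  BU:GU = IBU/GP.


U = 1.65·0.000125^(70/1000)·(1−e^(−0.04·72))/4.15 = 0.2000
IBU = (9.3/100)·67·0.2000·1000/22.6 = 55.1542
BU:GU = 55.1542/70

0.7879


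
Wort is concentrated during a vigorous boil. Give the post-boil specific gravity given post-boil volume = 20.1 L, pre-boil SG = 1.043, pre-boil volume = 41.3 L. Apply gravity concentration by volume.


SG_post = 1 + (SG_pre − 1)·V_pre/V_post
pts_pre = (1.043 − 1)·1000 = 43.0000
pts_post = 43.0000·41.3/20.1 = 88.3532
SG_post = 1 + 88.3532/1000

1.0884


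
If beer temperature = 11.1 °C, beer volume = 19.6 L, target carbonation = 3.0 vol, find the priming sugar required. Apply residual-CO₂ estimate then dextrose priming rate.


residual = 14.695·(0.01821 + 0.09011·e^(−0.04·T));  sugar = (target − residual)·4.0·V
residual = 14.695·(0.01821 + 0.09011·e^(−0.04·11.1)) = 1.1170
sugar = (3.0 − 1.1170)·4.0·19.6

147.6270 g


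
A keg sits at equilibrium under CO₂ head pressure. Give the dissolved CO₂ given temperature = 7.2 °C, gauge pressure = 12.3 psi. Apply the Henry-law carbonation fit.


vols = (P + 14.695)·(0.01821 + 0.09011·e^(−0.04·T))
vols = (12.3 + 14.695)·(0.01821 + 0.09011·e^(−0.04·7.2))

2.3154 volumes


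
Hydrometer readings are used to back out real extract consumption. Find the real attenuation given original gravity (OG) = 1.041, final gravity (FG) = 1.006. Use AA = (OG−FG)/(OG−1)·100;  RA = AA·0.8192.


AA = (1.041 − 1.006)/(1.041 − 1)·100 = 85.3659
RA = 85.3659·0.8192

69.9317 %


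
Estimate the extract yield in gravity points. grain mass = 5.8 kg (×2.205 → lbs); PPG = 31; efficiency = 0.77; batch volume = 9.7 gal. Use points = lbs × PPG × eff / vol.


lbs = 5.8 × 2.205 = 12.7890
points = 12.7890 × 31 × 0.77 / 9.7

31.4715 points


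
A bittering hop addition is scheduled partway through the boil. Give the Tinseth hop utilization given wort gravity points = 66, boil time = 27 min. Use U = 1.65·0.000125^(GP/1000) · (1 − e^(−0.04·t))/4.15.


bigness = 1.65·0.000125^(66/1000) = 0.9118
boil_factor = (1 − e^(−0.04·27))/4.15 = 0.1591
U = 0.9118 · 0.1591

0.1451


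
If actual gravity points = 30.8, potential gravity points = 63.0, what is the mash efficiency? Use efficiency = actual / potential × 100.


efficiency = 30.8 / 63.0 × 100

48.8889 %


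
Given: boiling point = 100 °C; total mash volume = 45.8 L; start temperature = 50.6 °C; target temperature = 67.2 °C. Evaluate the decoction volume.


V_dec = V_total·(T_target − T_start)/(T_boil − T_start)
V_dec = 45.8·(67.2 − 50.6)/(100 − 50.6)

15.3903 L


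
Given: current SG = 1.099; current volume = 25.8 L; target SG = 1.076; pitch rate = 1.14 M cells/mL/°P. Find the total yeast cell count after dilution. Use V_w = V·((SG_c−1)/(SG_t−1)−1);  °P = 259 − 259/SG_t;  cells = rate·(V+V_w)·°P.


V_w = 25.8·((1.099−1)/(1.076−1)−1) = 7.8079
V_final = 25.8 + 7.8079 = 33.6079
°P = 259 − 259/1.076 = 18.2937
cells = 1.14·33.6079·18.2937

700.8858 billion cells


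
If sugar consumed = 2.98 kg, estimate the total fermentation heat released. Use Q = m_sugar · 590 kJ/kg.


Q = 2.98 · 590

1758.2000 kJ


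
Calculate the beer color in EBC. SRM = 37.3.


EBC = SRM · 1.97
EBC = 37.3 · 1.97

73.4810 EBC


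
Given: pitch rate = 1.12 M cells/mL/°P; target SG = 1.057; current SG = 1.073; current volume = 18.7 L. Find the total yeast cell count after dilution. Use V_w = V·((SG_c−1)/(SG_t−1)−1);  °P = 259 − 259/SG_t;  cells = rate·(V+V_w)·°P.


V_w = 18.7·((1.073−1)/(1.057−1)−1) = 5.2491
V_final = 18.7 + 5.2491 = 23.9491
°P = 259 − 259/1.057 = 13.9669
cells = 1.12·23.9491·13.9669

374.6341 billion cells


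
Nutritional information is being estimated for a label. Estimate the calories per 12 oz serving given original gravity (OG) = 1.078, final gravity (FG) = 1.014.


ABW = (OG−FG)·131.25·0.79/FG;  °P = 259 − 259/SG (for OG→OE and FG→AE);  RE = 0.1808·OE + 0.8192·AE;  Cal = (6.9·ABW + 4·(RE−0.1))·FG·3.55
ABW = (1.078 − 1.014)·131.25·0.79/1.014 = 6.5444
OE = 259 − 259/1.078 = 18.7403 °P
AE = 259 − 259/1.014 = 3.5759 °P
RE = 0.1808·18.7403 + 0.8192·3.5759 = 6.3176 °P
Cal = (6.9·6.5444 + 4·(6.3176−0.1))·1.014·3.55

252.0755 kcal


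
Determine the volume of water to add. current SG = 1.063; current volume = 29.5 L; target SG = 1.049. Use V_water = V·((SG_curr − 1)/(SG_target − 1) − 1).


V_water = 29.5·((1.063 − 1)/(1.049 − 1) − 1)

8.4286 L


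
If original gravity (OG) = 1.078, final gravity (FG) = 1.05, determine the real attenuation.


AA = (OG−FG)/(OG−1)·100;  RA = AA·0.8192
AA = (1.078 − 1.05)/(1.078 − 1)·100 = 35.8974
RA = 35.8974·0.8192

29.4072 %


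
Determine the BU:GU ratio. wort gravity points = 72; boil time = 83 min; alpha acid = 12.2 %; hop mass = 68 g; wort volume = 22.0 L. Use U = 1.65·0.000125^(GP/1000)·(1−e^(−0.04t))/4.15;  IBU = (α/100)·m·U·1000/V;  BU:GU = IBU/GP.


U = 1.65·0.000125^(72/1000)·(1−e^(−0.04·83))/4.15 = 0.2006
IBU = (12.2/100)·68·0.2006·1000/22.0 = 75.6602
BU:GU = 75.6602/72

1.0508


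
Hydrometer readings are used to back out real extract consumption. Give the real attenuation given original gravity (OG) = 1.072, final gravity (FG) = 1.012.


AA = (OG−FG)/(OG−1)·100;  RA = AA·0.8192
AA = (1.072 − 1.012)/(1.072 − 1)·100 = 83.3333
RA = 83.3333·0.8192

68.2667 %


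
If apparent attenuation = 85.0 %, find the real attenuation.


RA = AA · 0.8192
RA = 85.0 · 0.8192

69.6320 %


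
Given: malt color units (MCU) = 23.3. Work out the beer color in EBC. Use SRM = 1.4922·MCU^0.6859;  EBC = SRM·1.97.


SRM = 1.4922·23.3^0.6859 = 12.9329
EBC = 12.9329·1.97

25.4778 EBC


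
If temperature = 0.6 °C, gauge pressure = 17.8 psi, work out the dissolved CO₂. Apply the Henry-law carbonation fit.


vols = (P + 14.695)·(0.01821 + 0.09011·e^(−0.04·T))
vols = (17.8 + 14.695)·(0.01821 + 0.09011·e^(−0.04·0.6))

3.4504 volumes


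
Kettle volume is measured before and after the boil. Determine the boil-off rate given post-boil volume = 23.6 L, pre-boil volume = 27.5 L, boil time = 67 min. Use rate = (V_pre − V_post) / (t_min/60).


rate = (27.5 − 23.6) / (67/60)

3.4925 L/hr


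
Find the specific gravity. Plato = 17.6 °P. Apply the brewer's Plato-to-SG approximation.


SG = 259/(259 − P)
SG = 259/(259 − 17.6)

1.0729


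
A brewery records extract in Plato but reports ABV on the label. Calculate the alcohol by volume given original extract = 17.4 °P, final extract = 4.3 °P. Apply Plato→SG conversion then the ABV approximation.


SG = 259/(259 − P);  ABV = (OG − FG)·131.25
OG = 259/(259 − 17.4) = 1.0720
FG = 259/(259 − 4.3) = 1.0169
ABV = (1.0720 − 1.0169)·131.25

7.2368 % ABV


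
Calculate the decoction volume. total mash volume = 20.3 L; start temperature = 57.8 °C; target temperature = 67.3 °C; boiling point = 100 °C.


V_dec = V_total·(T_target − T_start)/(T_boil − T_start)
V_dec = 20.3·(67.3 − 57.8)/(100 − 57.8)

4.5699 L


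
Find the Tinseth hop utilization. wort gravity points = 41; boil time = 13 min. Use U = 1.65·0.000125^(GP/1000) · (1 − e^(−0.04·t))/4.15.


bigness = 1.65·0.000125^(41/1000) = 1.1415
boil_factor = (1 − e^(−0.04·13))/4.15 = 0.0977
U = 1.1415 · 0.0977

0.1115


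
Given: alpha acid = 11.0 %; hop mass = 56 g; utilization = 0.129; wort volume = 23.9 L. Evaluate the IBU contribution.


IBU = (α/100)·mass·U·1000 / V
IBU = (11.0/100)·56·0.129·1000 / 23.9

33.2485 IBU


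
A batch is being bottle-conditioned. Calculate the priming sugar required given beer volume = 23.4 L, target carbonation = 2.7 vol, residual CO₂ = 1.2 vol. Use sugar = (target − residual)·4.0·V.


sugar = (2.7 − 1.2)·4.0·23.4

140.4000 g


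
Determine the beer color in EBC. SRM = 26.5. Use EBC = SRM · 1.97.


EBC = 26.5 · 1.97

52.2050 EBC


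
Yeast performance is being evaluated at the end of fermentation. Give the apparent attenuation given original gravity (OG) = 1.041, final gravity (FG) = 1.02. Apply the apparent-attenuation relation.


AA = (OG − FG)/(OG − 1) · 100
AA = (1.041 − 1.02)/(1.041 − 1) · 100

51.2195 %


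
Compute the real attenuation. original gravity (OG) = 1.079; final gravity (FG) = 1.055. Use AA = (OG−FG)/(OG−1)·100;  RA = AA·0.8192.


AA = (1.079 − 1.055)/(1.079 − 1)·100 = 30.3797
RA = 30.3797·0.8192

24.8871 %


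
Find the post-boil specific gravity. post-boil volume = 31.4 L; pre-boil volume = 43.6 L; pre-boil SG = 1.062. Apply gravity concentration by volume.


SG_post = 1 + (SG_pre − 1)·V_pre/V_post
pts_pre = (1.062 − 1)·1000 = 62.0000
pts_post = 62.0000·43.6/31.4 = 86.0892
SG_post = 1 + 86.0892/1000

1.0861


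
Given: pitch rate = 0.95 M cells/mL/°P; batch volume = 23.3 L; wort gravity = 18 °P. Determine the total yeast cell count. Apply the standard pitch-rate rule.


cells (billions) = rate · V_L · °P
cells = 0.95 · 23.3 · 18

398.4300 billion cells


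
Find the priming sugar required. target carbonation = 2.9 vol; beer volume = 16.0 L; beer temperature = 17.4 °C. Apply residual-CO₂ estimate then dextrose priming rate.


residual = 14.695·(0.01821 + 0.09011·e^(−0.04·T));  sugar = (target − residual)·4.0·V
residual = 14.695·(0.01821 + 0.09011·e^(−0.04·17.4)) = 0.9278
sugar = (2.9 − 0.9278)·4.0·16.0

126.2212 g


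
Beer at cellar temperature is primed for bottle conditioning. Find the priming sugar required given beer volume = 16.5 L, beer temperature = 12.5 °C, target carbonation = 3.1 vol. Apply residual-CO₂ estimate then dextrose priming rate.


residual = 14.695·(0.01821 + 0.09011·e^(−0.04·T));  sugar = (target − residual)·4.0·V
residual = 14.695·(0.01821 + 0.09011·e^(−0.04·12.5)) = 1.0707
sugar = (3.1 − 1.0707)·4.0·16.5

133.9309 g


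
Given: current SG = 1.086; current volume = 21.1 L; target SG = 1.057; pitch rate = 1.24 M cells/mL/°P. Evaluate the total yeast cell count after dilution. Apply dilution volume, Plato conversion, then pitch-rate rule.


V_w = V·((SG_c−1)/(SG_t−1)−1);  °P = 259 − 259/SG_t;  cells = rate·(V+V_w)·°P
V_w = 21.1·((1.086−1)/(1.057−1)−1) = 10.7351
V_final = 21.1 + 10.7351 = 31.8351
°P = 259 − 259/1.057 = 13.9669
cells = 1.24·31.8351·13.9669

551.3500 billion cells


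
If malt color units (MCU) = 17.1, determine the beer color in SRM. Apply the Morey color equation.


SRM = 1.4922 · MCU^0.6859
SRM = 1.4922 · 17.1^0.6859

10.4602 SRM


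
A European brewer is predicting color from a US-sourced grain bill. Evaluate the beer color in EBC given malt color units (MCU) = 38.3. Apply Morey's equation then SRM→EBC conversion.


SRM = 1.4922·MCU^0.6859;  EBC = SRM·1.97
SRM = 1.4922·38.3^0.6859 = 18.1862
EBC = 18.1862·1.97

35.8269 EBC


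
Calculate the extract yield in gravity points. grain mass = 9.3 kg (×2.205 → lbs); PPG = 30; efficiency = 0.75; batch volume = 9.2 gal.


points = lbs × PPG × eff / vol
lbs = 9.3 × 2.205 = 20.5065
points = 20.5065 × 30 × 0.75 / 9.2

50.1518 points


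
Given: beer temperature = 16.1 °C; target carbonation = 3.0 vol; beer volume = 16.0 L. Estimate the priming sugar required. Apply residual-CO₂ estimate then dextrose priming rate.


residual = 14.695·(0.01821 + 0.09011·e^(−0.04·T));  sugar = (target − residual)·4.0·V
residual = 14.695·(0.01821 + 0.09011·e^(−0.04·16.1)) = 0.9630
sugar = (3.0 − 0.9630)·4.0·16.0

130.3660 g


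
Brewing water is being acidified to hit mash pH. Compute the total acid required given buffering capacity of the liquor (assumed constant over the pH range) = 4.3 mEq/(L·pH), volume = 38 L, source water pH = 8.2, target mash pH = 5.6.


acid = buffering capacity · (pH_source − pH_target) · V
acid = 4.3 · (8.2 − 5.6) · 38

424.8400 mEq


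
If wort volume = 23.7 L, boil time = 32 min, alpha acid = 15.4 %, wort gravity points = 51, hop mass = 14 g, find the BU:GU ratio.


U = 1.65·0.000125^(GP/1000)·(1−e^(−0.04t))/4.15;  IBU = (α/100)·m·U·1000/V;  BU:GU = IBU/GP
U = 1.65·0.000125^(51/1000)·(1−e^(−0.04·32))/4.15 = 0.1815
IBU = (15.4/100)·14·0.1815·1000/23.7 = 16.5118
BU:GU = 16.5118/51

0.3238


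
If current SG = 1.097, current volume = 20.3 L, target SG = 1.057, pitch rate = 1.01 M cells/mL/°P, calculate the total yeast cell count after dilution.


V_w = V·((SG_c−1)/(SG_t−1)−1);  °P = 259 − 259/SG_t;  cells = rate·(V+V_w)·°P
V_w = 20.3·((1.097−1)/(1.057−1)−1) = 14.2456
V_final = 20.3 + 14.2456 = 34.5456
°P = 259 − 259/1.057 = 13.9669
cells = 1.01·34.5456·13.9669

487.3196 billion cells


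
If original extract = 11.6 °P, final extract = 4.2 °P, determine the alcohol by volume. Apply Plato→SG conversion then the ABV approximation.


SG = 259/(259 − P);  ABV = (OG − FG)·131.25
OG = 259/(259 − 11.6) = 1.0469
FG = 259/(259 − 4.2) = 1.0165
ABV = (1.0469 − 1.0165)·131.25

3.9905 % ABV


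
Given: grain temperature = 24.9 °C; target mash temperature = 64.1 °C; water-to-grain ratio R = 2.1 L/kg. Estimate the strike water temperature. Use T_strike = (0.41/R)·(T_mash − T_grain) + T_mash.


T_strike = (0.41/2.1)·(64.1 − 24.9) + 64.1

71.7533 °C


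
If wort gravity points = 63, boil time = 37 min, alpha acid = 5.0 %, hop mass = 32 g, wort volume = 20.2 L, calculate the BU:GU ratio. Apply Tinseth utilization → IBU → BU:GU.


U = 1.65·0.000125^(GP/1000)·(1−e^(−0.04t))/4.15;  IBU = (α/100)·m·U·1000/V;  BU:GU = IBU/GP
U = 1.65·0.000125^(63/1000)·(1−e^(−0.04·37))/4.15 = 0.1743
IBU = (5.0/100)·32·0.1743·1000/20.2 = 13.8080
BU:GU = 13.8080/63

0.2192


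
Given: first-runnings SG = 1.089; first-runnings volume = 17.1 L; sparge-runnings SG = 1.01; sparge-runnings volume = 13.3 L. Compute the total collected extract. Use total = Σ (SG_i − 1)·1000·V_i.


first = (1.089 − 1)·1000·17.1 = 1521.9000
sparge = (1.01 − 1)·1000·13.3 = 133.0000
total = 1521.9000 + 133.0000

1654.9000 gravity·L


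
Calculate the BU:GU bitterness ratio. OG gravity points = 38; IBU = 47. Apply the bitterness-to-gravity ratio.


BU:GU = IBU / OG_points
BU:GU = 47 / 38

1.2368


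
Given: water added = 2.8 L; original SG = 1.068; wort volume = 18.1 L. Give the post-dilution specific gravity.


SG_new = 1 + (SG_old − 1)·V_old/(V_old + V_water)
pts = (1.068 − 1)·1000·18.1/(18.1 + 2.8) = 58.8900
SG_new = 1 + 58.8900/1000

1.0589


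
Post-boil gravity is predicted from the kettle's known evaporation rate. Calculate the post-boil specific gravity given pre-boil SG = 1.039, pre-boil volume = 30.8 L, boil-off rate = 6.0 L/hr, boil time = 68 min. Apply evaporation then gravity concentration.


V_post = V_pre − rate·(t/60);  SG_post = 1 + (SG_pre−1)·V_pre/V_post
V_post = 30.8 − 6.0·(68/60) = 24.0000
SG_post = 1 + (1.039 − 1)·30.8/24.0000

1.0500


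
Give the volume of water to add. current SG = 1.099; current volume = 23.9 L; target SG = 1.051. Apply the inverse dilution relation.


V_water = V·((SG_curr − 1)/(SG_target − 1) − 1)
V_water = 23.9·((1.099 − 1)/(1.051 − 1) − 1)

22.4941 L


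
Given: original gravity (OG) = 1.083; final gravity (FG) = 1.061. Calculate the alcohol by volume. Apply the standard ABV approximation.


ABV = (OG − FG) · 131.25
ABV = (1.083 − 1.061) · 131.25

2.8875 % ABV


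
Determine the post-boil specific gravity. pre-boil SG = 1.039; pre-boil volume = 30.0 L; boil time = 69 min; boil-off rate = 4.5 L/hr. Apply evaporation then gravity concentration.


V_post = V_pre − rate·(t/60);  SG_post = 1 + (SG_pre−1)·V_pre/V_post
V_post = 30.0 − 4.5·(69/60) = 24.8250
SG_post = 1 + (1.039 − 1)·30.0/24.8250

1.0471
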